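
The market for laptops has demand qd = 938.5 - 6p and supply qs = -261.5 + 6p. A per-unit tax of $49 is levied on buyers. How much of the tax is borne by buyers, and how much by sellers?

Buyers bear $24.5, sellers bear $24.5

Pre-tax equilibrium: p* = 100, q* = 338.5.
Tax on buyers shifts demand to qd = 938.5 − 6(p + 49) = 644.5 - 6p.
644.5 - 6p = -261.5 + 6p gives seller price ps = 75.5; buyers pay pb = 75.5 + 49 = 124.5.
New quantity: q = 938.5 − 6(124.5) = 191.5.
Buyer burden = 124.5 − 100 = 24.5; seller burden = 100 − 75.5 = 24.5.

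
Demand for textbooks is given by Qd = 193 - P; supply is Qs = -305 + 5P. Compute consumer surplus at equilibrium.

Consumer surplus = 6050

Equilibrium: 193 - P = -305 + 5P gives P* = 83, Q* = 110.
Demand choke price (Qd = 0): P = 193.
CS = ½(193 − 83)(110) = 6050.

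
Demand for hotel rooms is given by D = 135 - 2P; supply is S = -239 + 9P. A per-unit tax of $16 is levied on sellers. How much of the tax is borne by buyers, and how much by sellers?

Pre-tax equilibrium: P* = 34, Q* = 67.
Tax on sellers shifts supply to S = -239 + 9(P − 16) = -383 + 9P.
135 - 2P = -383 + 9P gives buyer price Pb = 518/11; sellers receive Ps = 518/11 − 16 = 342/11.
New quantity: Q = 135 − 2(518/11) = 449/11.
Buyer burden = 518/11 − 34 = 144/11; seller burden = 34 − 342/11 = 32/11.

Buyers bear 144/11, sellers bear 32/11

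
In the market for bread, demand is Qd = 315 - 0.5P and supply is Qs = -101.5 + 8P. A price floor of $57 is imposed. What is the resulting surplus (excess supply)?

Surplus = 68

Equilibrium price would be P* = 49, so the floor at 57 binds.
At P = 57: Qd = 286.5, Qs = 354.5.
Surplus = 354.5 − 286.5 = 68.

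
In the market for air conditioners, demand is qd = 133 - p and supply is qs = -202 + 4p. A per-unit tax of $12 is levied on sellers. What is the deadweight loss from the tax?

Pre-tax equilibrium: p* = 67, q* = 66.
Tax on sellers shifts supply to qs = -202 + 4(p − 12) = -250 + 4p.
133 - p = -250 + 4p gives buyer price pb = 76.6; sellers receive ps = 76.6 − 12 = 64.6.
New quantity: q = 133 − 1(76.6) = 56.4.
DWL = ½ × 12 × (66 − 56.4) = 57.6.

Deadweight loss = 57.6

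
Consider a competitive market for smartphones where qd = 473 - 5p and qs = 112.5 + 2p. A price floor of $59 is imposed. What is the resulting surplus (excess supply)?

Equilibrium price would be p* = 51.5, so the floor at 59 binds.
At p = 59: qd = 178, qs = 230.5.
Surplus = 230.5 − 178 = 52.5.

Surplus = 52.5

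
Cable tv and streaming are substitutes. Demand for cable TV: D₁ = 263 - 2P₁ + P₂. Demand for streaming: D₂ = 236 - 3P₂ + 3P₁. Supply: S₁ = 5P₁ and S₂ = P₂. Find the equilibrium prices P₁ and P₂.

P₁ = 51.52, P₂ = 97.64

Market 1: 263 - 2P₁ + P₂ = 5P₁ → 7P₁ - P₂ = 263.
Market 2: 4P₂ - 3P₁ = 236.
Eliminating P₂: 4×(1) + 1×(2) gives 25P₁ = 1288, so P₁ = 51.52.
Back-substitute into (2): P₂ = (236 + 3×51.52) / 4 = 97.64.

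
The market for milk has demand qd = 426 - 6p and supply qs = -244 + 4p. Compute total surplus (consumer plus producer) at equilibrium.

Equilibrium: 426 - 6p = -244 + 4p gives p* = 67, q* = 24.
Demand choke price: p = 71; supply starts at p = 61.
CS = ½(71 − 67)(24) = 48; PS = ½(67 − 61)(24) = 72.

Total surplus = 120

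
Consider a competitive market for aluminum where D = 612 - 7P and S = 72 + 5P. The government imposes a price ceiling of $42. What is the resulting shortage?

Shortage = 36

Equilibrium price would be P* = 45, so the ceiling at 42 binds.
At P = 42: D = 612 − 7(42) = 318, S = 72 + 5(42) = 282.
Shortage = 318 − 282 = 36.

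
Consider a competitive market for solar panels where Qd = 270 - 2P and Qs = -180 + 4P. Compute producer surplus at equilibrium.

Producer surplus = 1800

Equilibrium: 270 - 2P = -180 + 4P gives P* = 75, Q* = 120.
Supply starts at P = 45 (where Qs = 0).
PS = ½(75 − 45)(120) = 1800.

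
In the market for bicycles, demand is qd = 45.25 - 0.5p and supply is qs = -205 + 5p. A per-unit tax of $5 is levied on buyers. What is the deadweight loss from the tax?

Deadweight loss = 125/22

Pre-tax equilibrium: p* = 45.5, q* = 22.5.
Tax on buyers shifts demand to qd = 45.25 − 0.5(p + 5) = 42.75 - 0.5p.
42.75 - 0.5p = -205 + 5p gives seller price ps = 991/22; buyers pay pb = 991/22 + 5 = 1101/22.
New quantity: q = 45.25 − 0.5(1101/22) = 445/22.
DWL = ½ × 5 × (22.5 − 445/22) = 125/22.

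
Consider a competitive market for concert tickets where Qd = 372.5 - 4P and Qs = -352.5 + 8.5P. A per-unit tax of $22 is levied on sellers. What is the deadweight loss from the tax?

Pre-tax equilibrium: P* = 58, Q* = 140.5.
Tax on sellers shifts supply to Qs = -352.5 + 8.5(P − 22) = -539.5 + 8.5P.
372.5 - 4P = -539.5 + 8.5P gives buyer price Pb = 72.96; sellers receive Ps = 72.96 − 22 = 50.96.
New quantity: Q = 372.5 − 4(72.96) = 80.66.
DWL = ½ × 22 × (140.5 − 80.66) = 658.24.

Deadweight loss = 658.24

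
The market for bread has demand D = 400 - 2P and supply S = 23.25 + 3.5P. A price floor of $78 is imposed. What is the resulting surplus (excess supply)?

Equilibrium price would be P* = 68.5, so the floor at 78 binds.
At P = 78: D = 244, S = 296.25.
Surplus = 296.25 − 244 = 52.25.

Surplus = 52.25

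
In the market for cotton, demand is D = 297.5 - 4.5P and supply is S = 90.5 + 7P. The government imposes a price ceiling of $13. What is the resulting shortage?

Shortage = 57.5

Equilibrium price would be P* = 18, so the ceiling at 13 binds.
At P = 13: D = 297.5 − 4.5(13) = 239, S = 90.5 + 7(13) = 181.5.
Shortage = 239 − 181.5 = 57.5.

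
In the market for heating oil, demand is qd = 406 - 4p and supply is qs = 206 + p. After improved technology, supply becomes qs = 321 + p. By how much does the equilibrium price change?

Δp = -23

Original equilibrium: p* = 40, q* = 246.
New equilibrium: 406 - 4p = 321 + p, so 85 = 5p and p' = 17; q' = 406 − 4(17) = 338.
Change in price: 17 − 40 = -23.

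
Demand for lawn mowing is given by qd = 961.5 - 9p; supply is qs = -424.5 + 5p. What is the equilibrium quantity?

Set qd = qs: 961.5 - 9p = -424.5 + 5p.
1386 = 14p, so p* = 99.
q* = 961.5 − 9(99) = 70.5.

q* = 70.5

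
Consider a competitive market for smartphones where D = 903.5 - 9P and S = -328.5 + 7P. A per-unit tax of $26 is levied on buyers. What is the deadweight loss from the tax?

Pre-tax equilibrium: P* = 77, Q* = 210.5.
Tax on buyers shifts demand to D = 903.5 − 9(P + 26) = 669.5 - 9P.
669.5 - 9P = -328.5 + 7P gives seller price Ps = 62.375; buyers pay Pb = 62.375 + 26 = 88.375.
New quantity: Q = 903.5 − 9(88.375) = 108.125.
DWL = ½ × 26 × (210.5 − 108.125) = 1330.875.

Deadweight loss = 1330.875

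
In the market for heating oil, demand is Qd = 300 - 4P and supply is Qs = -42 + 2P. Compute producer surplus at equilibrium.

Equilibrium: 300 - 4P = -42 + 2P gives P* = 57, Q* = 72.
Supply starts at P = 21 (where Qs = 0).
PS = ½(57 − 21)(72) = 1296.

Producer surplus = 1296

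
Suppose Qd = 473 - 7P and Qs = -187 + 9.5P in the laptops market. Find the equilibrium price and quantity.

Set Qd = Qs: 473 - 7P = -187 + 9.5P.
660 = 16.5P, so P* = 40.
Q* = 473 − 7(40) = 193.

P* = 40, Q* = 193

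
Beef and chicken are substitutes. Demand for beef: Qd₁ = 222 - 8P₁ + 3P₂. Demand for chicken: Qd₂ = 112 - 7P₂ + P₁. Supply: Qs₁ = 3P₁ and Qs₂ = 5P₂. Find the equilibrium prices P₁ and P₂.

P₁ = 1000/43, P₂ = 1454/129

Market 1: 222 - 8P₁ + 3P₂ = 3P₁ → 11P₁ - 3P₂ = 222.
Market 2: 12P₂ - P₁ = 112.
Eliminating P₂: 12×(1) + 3×(2) gives 129P₁ = 3000, so P₁ = 1000/43.
Back-substitute into (2): P₂ = (112 + 1×1000/43) / 12 = 1454/129.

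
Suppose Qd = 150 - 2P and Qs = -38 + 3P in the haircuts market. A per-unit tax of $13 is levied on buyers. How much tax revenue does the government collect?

Tax revenue = 769.6

Pre-tax equilibrium: P* = 37.6, Q* = 74.8.
Tax on buyers shifts demand to Qd = 150 − 2(P + 13) = 124 - 2P.
124 - 2P = -38 + 3P gives seller price Ps = 32.4; buyers pay Pb = 32.4 + 13 = 45.4.
New quantity: Q = 150 − 2(45.4) = 59.2.
Revenue = 13 × 59.2 = 769.6.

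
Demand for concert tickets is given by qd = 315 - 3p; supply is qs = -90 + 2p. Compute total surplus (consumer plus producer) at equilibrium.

Total surplus = 2160

Equilibrium: 315 - 3p = -90 + 2p gives p* = 81, q* = 72.
Demand choke price: p = 105; supply starts at p = 45.
CS = ½(105 − 81)(72) = 864; PS = ½(81 − 45)(72) = 1296.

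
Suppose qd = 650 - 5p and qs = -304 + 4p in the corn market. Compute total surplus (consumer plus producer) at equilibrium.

Equilibrium: 650 - 5p = -304 + 4p gives p* = 106, q* = 120.
Demand choke price: p = 130; supply starts at p = 76.
CS = ½(130 − 106)(120) = 1440; PS = ½(106 − 76)(120) = 1800.

Total surplus = 3240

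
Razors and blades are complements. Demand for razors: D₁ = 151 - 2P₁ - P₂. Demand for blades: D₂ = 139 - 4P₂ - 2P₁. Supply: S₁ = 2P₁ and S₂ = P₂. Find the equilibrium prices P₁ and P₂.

P₁ = 308/9, P₂ = 127/9

Market 1: 151 - 2P₁ - P₂ = 2P₁ → 4P₁ + P₂ = 151.
Market 2: 5P₂ + 2P₁ = 139.
Eliminating P₂: 5×(1) − 1×(2) gives 18P₁ = 616, so P₁ = 308/9.
Back-substitute into (2): P₂ = (139 − 2×308/9) / 5 = 127/9.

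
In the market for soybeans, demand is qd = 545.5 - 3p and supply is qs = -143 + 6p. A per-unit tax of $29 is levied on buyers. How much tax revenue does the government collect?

Tax revenue = 7482

Pre-tax equilibrium: p* = 76.5, q* = 316.
Tax on buyers shifts demand to qd = 545.5 − 3(p + 29) = 458.5 - 3p.
458.5 - 3p = -143 + 6p gives seller price ps = 401/6; buyers pay pb = 401/6 + 29 = 575/6.
New quantity: q = 545.5 − 3(575/6) = 258.
Revenue = 29 × 258 = 7482.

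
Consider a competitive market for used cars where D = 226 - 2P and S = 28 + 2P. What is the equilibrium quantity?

Set D = S: 226 - 2P = 28 + 2P.
198 = 4P, so P* = 49.5.
Q* = 226 − 2(49.5) = 127.

Q* = 127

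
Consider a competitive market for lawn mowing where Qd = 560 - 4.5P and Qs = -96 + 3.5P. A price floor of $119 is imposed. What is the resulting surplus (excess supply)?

Equilibrium price would be P* = 82, so the floor at 119 binds.
At P = 119: Qd = 24.5, Qs = 320.5.
Surplus = 320.5 − 24.5 = 296.

Surplus = 296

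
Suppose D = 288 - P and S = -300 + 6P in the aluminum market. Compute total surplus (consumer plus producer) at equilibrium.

Equilibrium: 288 - P = -300 + 6P gives P* = 84, Q* = 204.
Demand choke price: P = 288; supply starts at P = 50.
CS = ½(288 − 84)(204) = 20808; PS = ½(84 − 50)(204) = 3468.

Total surplus = 24276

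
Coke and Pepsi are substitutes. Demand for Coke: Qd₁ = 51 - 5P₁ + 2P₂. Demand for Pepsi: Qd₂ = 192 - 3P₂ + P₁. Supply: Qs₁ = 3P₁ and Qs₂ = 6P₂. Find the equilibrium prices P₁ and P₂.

P₁ = 843/70, P₂ = 1587/70

Market 1: 51 - 5P₁ + 2P₂ = 3P₁ → 8P₁ - 2P₂ = 51.
Market 2: 9P₂ - P₁ = 192.
Eliminating P₂: 9×(1) + 2×(2) gives 70P₁ = 843, so P₁ = 843/70.
Back-substitute into (2): P₂ = (192 + 1×843/70) / 9 = 1587/70.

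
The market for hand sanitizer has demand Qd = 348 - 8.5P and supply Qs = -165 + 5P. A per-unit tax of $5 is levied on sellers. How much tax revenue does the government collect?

Tax revenue = 1250/27

Pre-tax equilibrium: P* = 38, Q* = 25.
Tax on sellers shifts supply to Qs = -165 + 5(P − 5) = -190 + 5P.
348 - 8.5P = -190 + 5P gives buyer price Pb = 1076/27; sellers receive Ps = 1076/27 − 5 = 941/27.
New quantity: Q = 348 − 8.5(1076/27) = 250/27.
Revenue = 5 × 250/27 = 1250/27.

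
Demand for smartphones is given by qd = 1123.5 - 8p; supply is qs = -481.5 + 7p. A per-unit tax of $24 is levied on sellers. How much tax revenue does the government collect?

Tax revenue = 4269.6

Pre-tax equilibrium: p* = 107, q* = 267.5.
Tax on sellers shifts supply to qs = -481.5 + 7(p − 24) = -649.5 + 7p.
1123.5 - 8p = -649.5 + 7p gives buyer price pb = 118.2; sellers receive ps = 118.2 − 24 = 94.2.
New quantity: q = 1123.5 − 8(118.2) = 177.9.
Revenue = 24 × 177.9 = 4269.6.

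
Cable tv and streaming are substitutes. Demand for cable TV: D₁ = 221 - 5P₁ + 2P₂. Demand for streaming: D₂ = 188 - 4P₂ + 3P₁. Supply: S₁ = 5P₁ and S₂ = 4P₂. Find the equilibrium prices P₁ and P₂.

Market 1: 221 - 5P₁ + 2P₂ = 5P₁ → 10P₁ - 2P₂ = 221.
Market 2: 8P₂ - 3P₁ = 188.
Eliminating P₂: 8×(1) + 2×(2) gives 74P₁ = 2144, so P₁ = 1072/37.
Back-substitute into (2): P₂ = (188 + 3×1072/37) / 8 = 2543/74.

P₁ = 1072/37, P₂ = 2543/74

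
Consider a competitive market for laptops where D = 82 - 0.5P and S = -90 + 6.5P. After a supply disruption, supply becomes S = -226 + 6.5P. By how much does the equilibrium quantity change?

ΔQ = -68/7

Original equilibrium: P* = 172/7, Q* = 488/7.
New equilibrium: 82 - 0.5P = -226 + 6.5P, so 308 = 7P and P' = 44; Q' = 82 − 0.5(44) = 60.
Change in quantity: 60 − 488/7 = -68/7.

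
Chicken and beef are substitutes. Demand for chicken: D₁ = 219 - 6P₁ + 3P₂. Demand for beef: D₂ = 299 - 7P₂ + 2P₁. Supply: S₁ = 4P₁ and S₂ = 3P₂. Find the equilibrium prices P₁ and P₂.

Market 1: 219 - 6P₁ + 3P₂ = 4P₁ → 10P₁ - 3P₂ = 219.
Market 2: 10P₂ - 2P₁ = 299.
Eliminating P₂: 10×(1) + 3×(2) gives 94P₁ = 3087, so P₁ = 3087/94.
Back-substitute into (2): P₂ = (299 + 2×3087/94) / 10 = 1714/47.

P₁ = 3087/94, P₂ = 1714/47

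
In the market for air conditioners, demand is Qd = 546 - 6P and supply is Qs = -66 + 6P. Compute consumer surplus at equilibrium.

Consumer surplus = 4800

Equilibrium: 546 - 6P = -66 + 6P gives P* = 51, Q* = 240.
Demand choke price (Qd = 0): P = 91.
CS = ½(91 − 51)(240) = 4800.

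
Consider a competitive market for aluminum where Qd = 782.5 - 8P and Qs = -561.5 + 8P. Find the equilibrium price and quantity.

P* = 84, Q* = 110.5

Set Qd = Qs: 782.5 - 8P = -561.5 + 8P.
1344 = 16P, so P* = 84.
Q* = 782.5 − 8(84) = 110.5.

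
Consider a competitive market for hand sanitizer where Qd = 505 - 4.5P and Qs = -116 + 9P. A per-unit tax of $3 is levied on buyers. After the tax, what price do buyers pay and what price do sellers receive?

Pre-tax equilibrium: P* = 46, Q* = 298.
Tax on buyers shifts demand to Qd = 505 − 4.5(P + 3) = 491.5 - 4.5P.
491.5 - 4.5P = -116 + 9P gives seller price Ps = 45; buyers pay Pb = 45 + 3 = 48.
New quantity: Q = 505 − 4.5(48) = 289.

Buyers pay $48, sellers receive $45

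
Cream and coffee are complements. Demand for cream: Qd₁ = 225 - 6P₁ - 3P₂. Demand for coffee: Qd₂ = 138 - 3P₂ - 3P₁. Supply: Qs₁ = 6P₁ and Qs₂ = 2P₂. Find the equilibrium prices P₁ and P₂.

Market 1: 225 - 6P₁ - 3P₂ = 6P₁ → 12P₁ + 3P₂ = 225.
Market 2: 5P₂ + 3P₁ = 138.
Eliminating P₂: 5×(1) − 3×(2) gives 51P₁ = 711, so P₁ = 237/17.
Back-substitute into (2): P₂ = (138 − 3×237/17) / 5 = 327/17.

P₁ = 237/17, P₂ = 327/17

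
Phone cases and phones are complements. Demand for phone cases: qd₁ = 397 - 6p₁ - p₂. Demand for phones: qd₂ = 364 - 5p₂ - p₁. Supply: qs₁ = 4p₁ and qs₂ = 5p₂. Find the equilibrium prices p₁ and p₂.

p₁ = 1202/33, p₂ = 1081/33

Market 1: 397 - 6p₁ - p₂ = 4p₁ → 10p₁ + p₂ = 397.
Market 2: 10p₂ + p₁ = 364.
Eliminating p₂: 10×(1) − 1×(2) gives 99p₁ = 3606, so p₁ = 1202/33.
Back-substitute into (2): p₂ = (364 − 1×1202/33) / 10 = 1081/33.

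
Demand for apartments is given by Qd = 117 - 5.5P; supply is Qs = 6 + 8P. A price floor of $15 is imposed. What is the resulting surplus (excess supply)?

Surplus = 91.5

Equilibrium price would be P* = 74/9, so the floor at 15 binds.
At P = 15: Qd = 34.5, Qs = 126.
Surplus = 126 − 34.5 = 91.5.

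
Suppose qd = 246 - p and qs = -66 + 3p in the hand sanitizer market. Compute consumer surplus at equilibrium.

Consumer surplus = 14112

Equilibrium: 246 - p = -66 + 3p gives p* = 78, q* = 168.
Demand choke price (qd = 0): p = 246.
CS = ½(246 − 78)(168) = 14112.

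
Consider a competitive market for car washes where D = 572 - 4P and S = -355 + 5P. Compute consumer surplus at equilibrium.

Equilibrium: 572 - 4P = -355 + 5P gives P* = 103, Q* = 160.
Demand choke price (D = 0): P = 143.
CS = ½(143 − 103)(160) = 3200.

Consumer surplus = 3200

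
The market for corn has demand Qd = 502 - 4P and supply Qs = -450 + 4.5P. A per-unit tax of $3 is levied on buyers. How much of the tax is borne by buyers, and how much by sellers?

Pre-tax equilibrium: P* = 112, Q* = 54.
Tax on buyers shifts demand to Qd = 502 − 4(P + 3) = 490 - 4P.
490 - 4P = -450 + 4.5P gives seller price Ps = 1880/17; buyers pay Pb = 1880/17 + 3 = 1931/17.
New quantity: Q = 502 − 4(1931/17) = 810/17.
Buyer burden = 1931/17 − 112 = 27/17; seller burden = 112 − 1880/17 = 24/17.

Buyers bear 27/17, sellers bear 24/17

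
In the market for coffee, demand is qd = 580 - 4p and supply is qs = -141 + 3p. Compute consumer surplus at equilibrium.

Equilibrium: 580 - 4p = -141 + 3p gives p* = 103, q* = 168.
Demand choke price (qd = 0): p = 145.
CS = ½(145 − 103)(168) = 3528.

Consumer surplus = 3528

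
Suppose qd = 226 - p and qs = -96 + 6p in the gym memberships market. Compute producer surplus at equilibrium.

Producer surplus = 2700

Equilibrium: 226 - p = -96 + 6p gives p* = 46, q* = 180.
Supply starts at p = 16 (where qs = 0).
PS = ½(46 − 16)(180) = 2700.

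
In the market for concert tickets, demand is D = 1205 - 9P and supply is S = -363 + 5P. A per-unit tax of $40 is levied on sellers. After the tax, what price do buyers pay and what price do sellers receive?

Buyers pay 884/7, sellers receive 604/7

Pre-tax equilibrium: P* = 112, Q* = 197.
Tax on sellers shifts supply to S = -363 + 5(P − 40) = -563 + 5P.
1205 - 9P = -563 + 5P gives buyer price Pb = 884/7; sellers receive Ps = 884/7 − 40 = 604/7.
New quantity: Q = 1205 − 9(884/7) = 479/7.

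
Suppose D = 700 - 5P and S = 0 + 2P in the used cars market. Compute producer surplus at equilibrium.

Producer surplus = 10000

Equilibrium: 700 - 5P = 0 + 2P gives P* = 100, Q* = 200.
Supply starts at P = 0 (where S = 0).
PS = ½(100 − 0)(200) = 10000.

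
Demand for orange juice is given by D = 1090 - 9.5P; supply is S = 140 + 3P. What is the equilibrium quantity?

Set D = S: 1090 - 9.5P = 140 + 3P.
950 = 12.5P, so P* = 76.
Q* = 1090 − 9.5(76) = 368.

Q* = 368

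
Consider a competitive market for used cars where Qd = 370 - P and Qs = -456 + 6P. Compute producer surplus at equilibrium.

Producer surplus = 5292

Equilibrium: 370 - P = -456 + 6P gives P* = 118, Q* = 252.
Supply starts at P = 76 (where Qs = 0).
PS = ½(118 − 76)(252) = 5292.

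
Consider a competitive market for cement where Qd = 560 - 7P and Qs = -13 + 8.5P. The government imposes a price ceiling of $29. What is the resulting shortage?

Equilibrium price would be P* = 1146/31, so the ceiling at 29 binds.
At P = 29: Qd = 560 − 7(29) = 357, Qs = -13 + 8.5(29) = 233.5.
Shortage = 357 − 233.5 = 123.5.

Shortage = 123.5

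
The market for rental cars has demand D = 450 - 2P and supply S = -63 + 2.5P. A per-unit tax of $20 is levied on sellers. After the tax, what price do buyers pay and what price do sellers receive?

Pre-tax equilibrium: P* = 114, Q* = 222.
Tax on sellers shifts supply to S = -63 + 2.5(P − 20) = -113 + 2.5P.
450 - 2P = -113 + 2.5P gives buyer price Pb = 1126/9; sellers receive Ps = 1126/9 − 20 = 946/9.
New quantity: Q = 450 − 2(1126/9) = 1798/9.

Buyers pay 1126/9, sellers receive 946/9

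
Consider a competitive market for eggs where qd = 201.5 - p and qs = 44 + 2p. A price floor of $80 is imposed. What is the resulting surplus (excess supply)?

Equilibrium price would be p* = 52.5, so the floor at 80 binds.
At p = 80: qd = 121.5, qs = 204.
Surplus = 204 − 121.5 = 82.5.

Surplus = 82.5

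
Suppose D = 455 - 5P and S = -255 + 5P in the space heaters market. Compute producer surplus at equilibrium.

Producer surplus = 1000

Equilibrium: 455 - 5P = -255 + 5P gives P* = 71, Q* = 100.
Supply starts at P = 51 (where S = 0).
PS = ½(71 − 51)(100) = 1000.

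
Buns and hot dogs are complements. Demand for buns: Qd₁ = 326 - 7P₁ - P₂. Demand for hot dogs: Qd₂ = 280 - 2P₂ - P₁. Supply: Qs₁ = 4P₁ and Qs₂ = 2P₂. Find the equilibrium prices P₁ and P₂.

Market 1: 326 - 7P₁ - P₂ = 4P₁ → 11P₁ + P₂ = 326.
Market 2: 4P₂ + P₁ = 280.
Eliminating P₂: 4×(1) − 1×(2) gives 43P₁ = 1024, so P₁ = 1024/43.
Back-substitute into (2): P₂ = (280 − 1×1024/43) / 4 = 2754/43.

P₁ = 1024/43, P₂ = 2754/43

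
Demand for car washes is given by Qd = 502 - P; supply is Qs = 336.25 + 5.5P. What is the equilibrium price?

Set Qd = Qs: 502 - P = 336.25 + 5.5P.
165.75 = 6.5P, so P* = 25.5.
Q* = 502 − 1(25.5) = 476.5.

P* = 25.5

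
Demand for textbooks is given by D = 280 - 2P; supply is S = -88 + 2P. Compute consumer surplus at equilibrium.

Equilibrium: 280 - 2P = -88 + 2P gives P* = 92, Q* = 96.
Demand choke price (D = 0): P = 140.
CS = ½(140 − 92)(96) = 2304.

Consumer surplus = 2304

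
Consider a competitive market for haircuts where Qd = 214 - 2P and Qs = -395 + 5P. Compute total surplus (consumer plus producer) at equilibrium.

Total surplus = 560

Equilibrium: 214 - 2P = -395 + 5P gives P* = 87, Q* = 40.
Demand choke price: P = 107; supply starts at P = 79.
CS = ½(107 − 87)(40) = 400; PS = ½(87 − 79)(40) = 160.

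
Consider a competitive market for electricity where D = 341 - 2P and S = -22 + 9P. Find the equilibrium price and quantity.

Set D = S: 341 - 2P = -22 + 9P.
363 = 11P, so P* = 33.
Q* = 341 − 2(33) = 275.

P* = 33, Q* = 275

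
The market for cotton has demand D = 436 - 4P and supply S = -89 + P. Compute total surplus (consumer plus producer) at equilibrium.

Total surplus = 160

Equilibrium: 436 - 4P = -89 + P gives P* = 105, Q* = 16.
Demand choke price: P = 109; supply starts at P = 89.
CS = ½(109 − 105)(16) = 32; PS = ½(105 − 89)(16) = 128.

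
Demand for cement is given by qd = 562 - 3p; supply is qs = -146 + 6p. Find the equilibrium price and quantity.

Set qd = qs: 562 - 3p = -146 + 6p.
708 = 9p, so p* = 236/3.
q* = 562 − 3(236/3) = 326.

p* = 236/3, q* = 326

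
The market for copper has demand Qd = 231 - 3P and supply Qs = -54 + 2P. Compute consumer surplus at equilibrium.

Consumer surplus = 600

Equilibrium: 231 - 3P = -54 + 2P gives P* = 57, Q* = 60.
Demand choke price (Qd = 0): P = 77.
CS = ½(77 − 57)(60) = 600.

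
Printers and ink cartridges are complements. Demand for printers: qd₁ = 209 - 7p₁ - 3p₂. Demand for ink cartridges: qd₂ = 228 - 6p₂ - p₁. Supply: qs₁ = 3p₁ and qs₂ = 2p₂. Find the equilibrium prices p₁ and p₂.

p₁ = 988/77, p₂ = 2071/77

Market 1: 209 - 7p₁ - 3p₂ = 3p₁ → 10p₁ + 3p₂ = 209.
Market 2: 8p₂ + p₁ = 228.
Eliminating p₂: 8×(1) − 3×(2) gives 77p₁ = 988, so p₁ = 988/77.
Back-substitute into (2): p₂ = (228 − 1×988/77) / 8 = 2071/77.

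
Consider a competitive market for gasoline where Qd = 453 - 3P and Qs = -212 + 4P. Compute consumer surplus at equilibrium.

Equilibrium: 453 - 3P = -212 + 4P gives P* = 95, Q* = 168.
Demand choke price (Qd = 0): P = 151.
CS = ½(151 − 95)(168) = 4704.

Consumer surplus = 4704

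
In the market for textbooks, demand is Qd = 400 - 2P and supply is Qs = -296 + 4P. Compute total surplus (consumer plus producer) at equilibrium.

Total surplus = 10584

Equilibrium: 400 - 2P = -296 + 4P gives P* = 116, Q* = 168.
Demand choke price: P = 200; supply starts at P = 74.
CS = ½(200 − 116)(168) = 7056; PS = ½(116 − 74)(168) = 3528.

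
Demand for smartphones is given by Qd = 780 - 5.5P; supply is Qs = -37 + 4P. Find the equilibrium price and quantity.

Set Qd = Qs: 780 - 5.5P = -37 + 4P.
817 = 9.5P, so P* = 86.
Q* = 780 − 5.5(86) = 307.

P* = 86, Q* = 307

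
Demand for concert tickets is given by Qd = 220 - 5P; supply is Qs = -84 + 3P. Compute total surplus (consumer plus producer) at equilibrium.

Total surplus = 240

Equilibrium: 220 - 5P = -84 + 3P gives P* = 38, Q* = 30.
Demand choke price: P = 44; supply starts at P = 28.
CS = ½(44 − 38)(30) = 90; PS = ½(38 − 28)(30) = 150.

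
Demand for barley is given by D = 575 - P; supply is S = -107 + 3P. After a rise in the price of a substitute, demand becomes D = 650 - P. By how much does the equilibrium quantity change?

Original equilibrium: P* = 170.5, Q* = 404.5.
New equilibrium: 650 - P = -107 + 3P, so 757 = 4P and P' = 189.25; Q' = 650 − 1(189.25) = 460.75.
Change in quantity: 460.75 − 404.5 = 56.25.

ΔQ = 56.25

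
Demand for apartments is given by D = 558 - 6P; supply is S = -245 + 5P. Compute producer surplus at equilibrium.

Producer surplus = 1440

Equilibrium: 558 - 6P = -245 + 5P gives P* = 73, Q* = 120.
Supply starts at P = 49 (where S = 0).
PS = ½(73 − 49)(120) = 1440.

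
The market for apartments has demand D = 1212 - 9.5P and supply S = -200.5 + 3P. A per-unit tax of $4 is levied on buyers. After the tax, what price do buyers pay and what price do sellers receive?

Pre-tax equilibrium: P* = 113, Q* = 138.5.
Tax on buyers shifts demand to D = 1212 − 9.5(P + 4) = 1174 - 9.5P.
1174 - 9.5P = -200.5 + 3P gives seller price Ps = 109.96; buyers pay Pb = 109.96 + 4 = 113.96.
New quantity: Q = 1212 − 9.5(113.96) = 129.38.

Buyers pay $113.96, sellers receive $109.96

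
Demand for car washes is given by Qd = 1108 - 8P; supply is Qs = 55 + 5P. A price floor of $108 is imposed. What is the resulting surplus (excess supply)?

Surplus = 351

Equilibrium price would be P* = 81, so the floor at 108 binds.
At P = 108: Qd = 244, Qs = 595.
Surplus = 595 − 244 = 351.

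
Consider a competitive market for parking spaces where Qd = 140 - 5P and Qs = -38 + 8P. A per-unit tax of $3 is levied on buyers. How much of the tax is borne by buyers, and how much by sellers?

Buyers bear 24/13, sellers bear 15/13

Pre-tax equilibrium: P* = 178/13, Q* = 930/13.
Tax on buyers shifts demand to Qd = 140 − 5(P + 3) = 125 - 5P.
125 - 5P = -38 + 8P gives seller price Ps = 163/13; buyers pay Pb = 163/13 + 3 = 202/13.
New quantity: Q = 140 − 5(202/13) = 810/13.
Buyer burden = 202/13 − 178/13 = 24/13; seller burden = 178/13 − 163/13 = 15/13.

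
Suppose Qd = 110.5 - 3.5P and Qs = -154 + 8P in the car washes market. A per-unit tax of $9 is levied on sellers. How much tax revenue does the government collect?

Pre-tax equilibrium: P* = 23, Q* = 30.
Tax on sellers shifts supply to Qs = -154 + 8(P − 9) = -226 + 8P.
110.5 - 3.5P = -226 + 8P gives buyer price Pb = 673/23; sellers receive Ps = 673/23 − 9 = 466/23.
New quantity: Q = 110.5 − 3.5(673/23) = 186/23.
Revenue = 9 × 186/23 = 1674/23.

Tax revenue = 1674/23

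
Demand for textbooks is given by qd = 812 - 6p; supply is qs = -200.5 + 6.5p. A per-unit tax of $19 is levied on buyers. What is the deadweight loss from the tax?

Pre-tax equilibrium: p* = 81, q* = 326.
Tax on buyers shifts demand to qd = 812 − 6(p + 19) = 698 - 6p.
698 - 6p = -200.5 + 6.5p gives seller price ps = 71.88; buyers pay pb = 71.88 + 19 = 90.88.
New quantity: q = 812 − 6(90.88) = 266.72.
DWL = ½ × 19 × (326 − 266.72) = 563.16.

Deadweight loss = 563.16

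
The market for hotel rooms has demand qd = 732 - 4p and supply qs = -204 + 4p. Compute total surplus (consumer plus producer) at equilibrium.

Total surplus = 17424

Equilibrium: 732 - 4p = -204 + 4p gives p* = 117, q* = 264.
Demand choke price: p = 183; supply starts at p = 51.
CS = ½(183 − 117)(264) = 8712; PS = ½(117 − 51)(264) = 8712.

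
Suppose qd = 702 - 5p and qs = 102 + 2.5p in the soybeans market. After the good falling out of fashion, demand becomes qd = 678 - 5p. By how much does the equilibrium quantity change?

Original equilibrium: p* = 80, q* = 302.
New equilibrium: 678 - 5p = 102 + 2.5p, so 576 = 7.5p and p' = 76.8; q' = 678 − 5(76.8) = 294.
Change in quantity: 294 − 302 = -8.

Δq = -8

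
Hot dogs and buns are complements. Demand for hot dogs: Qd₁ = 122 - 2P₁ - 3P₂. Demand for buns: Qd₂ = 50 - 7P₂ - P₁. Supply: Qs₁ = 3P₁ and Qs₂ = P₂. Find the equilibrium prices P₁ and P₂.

P₁ = 826/37, P₂ = 128/37

Market 1: 122 - 2P₁ - 3P₂ = 3P₁ → 5P₁ + 3P₂ = 122.
Market 2: 8P₂ + P₁ = 50.
Eliminating P₂: 8×(1) − 3×(2) gives 37P₁ = 826, so P₁ = 826/37.
Back-substitute into (2): P₂ = (50 − 1×826/37) / 8 = 128/37.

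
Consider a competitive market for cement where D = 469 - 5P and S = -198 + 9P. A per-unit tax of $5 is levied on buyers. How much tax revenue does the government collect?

Tax revenue = 7515/7

Pre-tax equilibrium: P* = 667/14, Q* = 3231/14.
Tax on buyers shifts demand to D = 469 − 5(P + 5) = 444 - 5P.
444 - 5P = -198 + 9P gives seller price Ps = 321/7; buyers pay Pb = 321/7 + 5 = 356/7.
New quantity: Q = 469 − 5(356/7) = 1503/7.
Revenue = 5 × 1503/7 = 7515/7.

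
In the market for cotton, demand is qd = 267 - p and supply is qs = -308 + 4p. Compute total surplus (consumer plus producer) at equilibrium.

Total surplus = 14440

Equilibrium: 267 - p = -308 + 4p gives p* = 115, q* = 152.
Demand choke price: p = 267; supply starts at p = 77.
CS = ½(267 − 115)(152) = 11552; PS = ½(115 − 77)(152) = 2888.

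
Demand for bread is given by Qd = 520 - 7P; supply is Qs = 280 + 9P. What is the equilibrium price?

Set Qd = Qs: 520 - 7P = 280 + 9P.
240 = 16P, so P* = 15.
Q* = 520 − 7(15) = 415.

P* = 15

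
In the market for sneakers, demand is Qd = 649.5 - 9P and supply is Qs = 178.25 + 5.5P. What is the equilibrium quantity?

Set Qd = Qs: 649.5 - 9P = 178.25 + 5.5P.
471.25 = 14.5P, so P* = 32.5.
Q* = 649.5 − 9(32.5) = 357.

Q* = 357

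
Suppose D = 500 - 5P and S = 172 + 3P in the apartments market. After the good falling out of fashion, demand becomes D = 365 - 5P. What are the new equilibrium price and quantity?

Original equilibrium: P* = 41, Q* = 295.
New equilibrium: 365 - 5P = 172 + 3P, so 193 = 8P and P' = 24.125; Q' = 365 − 5(24.125) = 244.375.

P' = 24.125, Q' = 244.375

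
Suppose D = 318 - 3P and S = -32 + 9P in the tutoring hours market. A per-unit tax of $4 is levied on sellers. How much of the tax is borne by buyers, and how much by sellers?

Buyers bear $3, sellers bear $1

Pre-tax equilibrium: P* = 175/6, Q* = 230.5.
Tax on sellers shifts supply to S = -32 + 9(P − 4) = -68 + 9P.
318 - 3P = -68 + 9P gives buyer price Pb = 193/6; sellers receive Ps = 193/6 − 4 = 169/6.
New quantity: Q = 318 − 3(193/6) = 221.5.
Buyer burden = 193/6 − 175/6 = 3; seller burden = 175/6 − 169/6 = 1.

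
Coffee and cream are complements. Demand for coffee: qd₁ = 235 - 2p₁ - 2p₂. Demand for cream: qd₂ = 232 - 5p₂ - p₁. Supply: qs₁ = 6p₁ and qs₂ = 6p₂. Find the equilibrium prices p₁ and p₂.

p₁ = 2121/86, p₂ = 1621/86

Market 1: 235 - 2p₁ - 2p₂ = 6p₁ → 8p₁ + 2p₂ = 235.
Market 2: 11p₂ + p₁ = 232.
Eliminating p₂: 11×(1) − 2×(2) gives 86p₁ = 2121, so p₁ = 2121/86.
Back-substitute into (2): p₂ = (232 − 1×2121/86) / 11 = 1621/86.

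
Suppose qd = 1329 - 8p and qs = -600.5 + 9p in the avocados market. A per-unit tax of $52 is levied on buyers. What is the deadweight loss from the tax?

Pre-tax equilibrium: p* = 113.5, q* = 421.
Tax on buyers shifts demand to qd = 1329 − 8(p + 52) = 913 - 8p.
913 - 8p = -600.5 + 9p gives seller price ps = 3027/34; buyers pay pb = 3027/34 + 52 = 4795/34.
New quantity: q = 1329 − 8(4795/34) = 3413/17.
DWL = ½ × 52 × (421 − 3413/17) = 97344/17.

Deadweight loss = 97344/17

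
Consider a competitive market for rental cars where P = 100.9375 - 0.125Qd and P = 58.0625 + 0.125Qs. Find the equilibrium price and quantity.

Set the two price expressions equal: 100.9375 - 0.125Q = 58.0625 + 0.125Q.
42.875 = 0.25Q, so Q* = 171.5.
P* = 100.9375 − (0.125)(171.5) = 79.5.

P* = 79.5, Q* = 171.5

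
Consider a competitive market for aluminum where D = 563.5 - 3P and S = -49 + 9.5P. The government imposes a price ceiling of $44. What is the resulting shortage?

Equilibrium price would be P* = 49, so the ceiling at 44 binds.
At P = 44: D = 563.5 − 3(44) = 431.5, S = -49 + 9.5(44) = 369.
Shortage = 431.5 − 369 = 62.5.

Shortage = 62.5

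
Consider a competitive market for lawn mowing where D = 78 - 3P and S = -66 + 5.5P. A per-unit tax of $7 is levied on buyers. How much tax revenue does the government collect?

Tax revenue = 1617/17

Pre-tax equilibrium: P* = 288/17, Q* = 462/17.
Tax on buyers shifts demand to D = 78 − 3(P + 7) = 57 - 3P.
57 - 3P = -66 + 5.5P gives seller price Ps = 246/17; buyers pay Pb = 246/17 + 7 = 365/17.
New quantity: Q = 78 − 3(365/17) = 231/17.
Revenue = 7 × 231/17 = 1617/17.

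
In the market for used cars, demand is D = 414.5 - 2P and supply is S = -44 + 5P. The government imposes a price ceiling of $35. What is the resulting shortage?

Equilibrium price would be P* = 65.5, so the ceiling at 35 binds.
At P = 35: D = 414.5 − 2(35) = 344.5, S = -44 + 5(35) = 131.
Shortage = 344.5 − 131 = 213.5.

Shortage = 213.5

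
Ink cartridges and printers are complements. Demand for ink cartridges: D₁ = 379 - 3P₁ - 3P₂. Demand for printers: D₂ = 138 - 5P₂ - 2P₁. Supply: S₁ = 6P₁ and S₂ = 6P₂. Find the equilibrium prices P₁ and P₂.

Market 1: 379 - 3P₁ - 3P₂ = 6P₁ → 9P₁ + 3P₂ = 379.
Market 2: 11P₂ + 2P₁ = 138.
Eliminating P₂: 11×(1) − 3×(2) gives 93P₁ = 3755, so P₁ = 3755/93.
Back-substitute into (2): P₂ = (138 − 2×3755/93) / 11 = 484/93.

P₁ = 3755/93, P₂ = 484/93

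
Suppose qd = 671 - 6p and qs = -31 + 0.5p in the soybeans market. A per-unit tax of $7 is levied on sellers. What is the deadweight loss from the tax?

Pre-tax equilibrium: p* = 108, q* = 23.
Tax on sellers shifts supply to qs = -31 + 0.5(p − 7) = -34.5 + 0.5p.
671 - 6p = -34.5 + 0.5p gives buyer price pb = 1411/13; sellers receive ps = 1411/13 − 7 = 1320/13.
New quantity: q = 671 − 6(1411/13) = 257/13.
DWL = ½ × 7 × (23 − 257/13) = 147/13.

Deadweight loss = 147/13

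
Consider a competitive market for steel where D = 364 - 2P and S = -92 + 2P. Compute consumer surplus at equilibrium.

Equilibrium: 364 - 2P = -92 + 2P gives P* = 114, Q* = 136.
Demand choke price (D = 0): P = 182.
CS = ½(182 − 114)(136) = 4624.

Consumer surplus = 4624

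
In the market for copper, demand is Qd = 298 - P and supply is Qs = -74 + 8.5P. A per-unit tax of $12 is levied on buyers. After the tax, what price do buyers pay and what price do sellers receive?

Buyers pay 948/19, sellers receive 720/19

Pre-tax equilibrium: P* = 744/19, Q* = 4918/19.
Tax on buyers shifts demand to Qd = 298 − 1(P + 12) = 286 - P.
286 - P = -74 + 8.5P gives seller price Ps = 720/19; buyers pay Pb = 720/19 + 12 = 948/19.
New quantity: Q = 298 − 1(948/19) = 4714/19.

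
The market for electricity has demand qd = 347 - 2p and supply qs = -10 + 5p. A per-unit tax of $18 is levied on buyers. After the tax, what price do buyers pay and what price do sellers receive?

Pre-tax equilibrium: p* = 51, q* = 245.
Tax on buyers shifts demand to qd = 347 − 2(p + 18) = 311 - 2p.
311 - 2p = -10 + 5p gives seller price ps = 321/7; buyers pay pb = 321/7 + 18 = 447/7.
New quantity: q = 347 − 2(447/7) = 1535/7.

Buyers pay 447/7, sellers receive 321/7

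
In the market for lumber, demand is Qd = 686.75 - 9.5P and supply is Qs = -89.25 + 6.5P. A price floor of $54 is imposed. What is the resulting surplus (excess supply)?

Equilibrium price would be P* = 48.5, so the floor at 54 binds.
At P = 54: Qd = 173.75, Qs = 261.75.
Surplus = 261.75 − 173.75 = 88.

Surplus = 88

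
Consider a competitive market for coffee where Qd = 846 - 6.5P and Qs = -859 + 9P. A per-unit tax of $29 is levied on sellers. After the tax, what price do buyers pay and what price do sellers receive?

Buyers pay 3932/31, sellers receive 3033/31

Pre-tax equilibrium: P* = 110, Q* = 131.
Tax on sellers shifts supply to Qs = -859 + 9(P − 29) = -1120 + 9P.
846 - 6.5P = -1120 + 9P gives buyer price Pb = 3932/31; sellers receive Ps = 3932/31 − 29 = 3033/31.
New quantity: Q = 846 − 6.5(3932/31) = 668/31.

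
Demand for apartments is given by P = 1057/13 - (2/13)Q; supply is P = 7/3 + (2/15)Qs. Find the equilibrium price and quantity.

P* = 39, Q* = 275

Set the two price expressions equal: 1057/13 - (2/13)Q = 7/3 + (2/15)Q.
3080/39 = (56/195)Q, so Q* = 275.
P* = 1057/13 − (2/13)(275) = 39.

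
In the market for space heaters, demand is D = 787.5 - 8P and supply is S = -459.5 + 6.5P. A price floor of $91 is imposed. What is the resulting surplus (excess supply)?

Surplus = 72.5

Equilibrium price would be P* = 86, so the floor at 91 binds.
At P = 91: D = 59.5, S = 132.
Surplus = 132 − 59.5 = 72.5.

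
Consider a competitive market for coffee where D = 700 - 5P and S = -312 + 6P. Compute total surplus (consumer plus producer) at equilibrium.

Equilibrium: 700 - 5P = -312 + 6P gives P* = 92, Q* = 240.
Demand choke price: P = 140; supply starts at P = 52.
CS = ½(140 − 92)(240) = 5760; PS = ½(92 − 52)(240) = 4800.

Total surplus = 10560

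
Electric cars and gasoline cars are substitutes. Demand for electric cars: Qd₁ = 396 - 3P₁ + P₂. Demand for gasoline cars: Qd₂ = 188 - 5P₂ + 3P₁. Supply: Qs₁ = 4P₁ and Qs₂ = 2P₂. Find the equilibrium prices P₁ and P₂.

P₁ = 1480/23, P₂ = 1252/23

Market 1: 396 - 3P₁ + P₂ = 4P₁ → 7P₁ - P₂ = 396.
Market 2: 7P₂ - 3P₁ = 188.
Eliminating P₂: 7×(1) + 1×(2) gives 46P₁ = 2960, so P₁ = 1480/23.
Back-substitute into (2): P₂ = (188 + 3×1480/23) / 7 = 1252/23.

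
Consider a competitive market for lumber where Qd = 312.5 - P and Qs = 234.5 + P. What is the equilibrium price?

P* = 39

Set Qd = Qs: 312.5 - P = 234.5 + P.
78 = 2P, so P* = 39.
Q* = 312.5 − 1(39) = 273.5.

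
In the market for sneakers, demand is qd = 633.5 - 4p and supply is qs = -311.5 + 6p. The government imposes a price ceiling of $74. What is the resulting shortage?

Shortage = 205

Equilibrium price would be p* = 94.5, so the ceiling at 74 binds.
At p = 74: qd = 633.5 − 4(74) = 337.5, qs = -311.5 + 6(74) = 132.5.
Shortage = 337.5 − 132.5 = 205.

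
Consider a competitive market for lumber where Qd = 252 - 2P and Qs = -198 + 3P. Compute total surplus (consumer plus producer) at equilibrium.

Equilibrium: 252 - 2P = -198 + 3P gives P* = 90, Q* = 72.
Demand choke price: P = 126; supply starts at P = 66.
CS = ½(126 − 90)(72) = 1296; PS = ½(90 − 66)(72) = 864.

Total surplus = 2160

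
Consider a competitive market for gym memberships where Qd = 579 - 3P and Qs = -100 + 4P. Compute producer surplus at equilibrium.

Producer surplus = 10368

Equilibrium: 579 - 3P = -100 + 4P gives P* = 97, Q* = 288.
Supply starts at P = 25 (where Qs = 0).
PS = ½(97 − 25)(288) = 10368.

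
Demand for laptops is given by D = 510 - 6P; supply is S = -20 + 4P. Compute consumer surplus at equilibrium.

Equilibrium: 510 - 6P = -20 + 4P gives P* = 53, Q* = 192.
Demand choke price (D = 0): P = 85.
CS = ½(85 − 53)(192) = 3072.

Consumer surplus = 3072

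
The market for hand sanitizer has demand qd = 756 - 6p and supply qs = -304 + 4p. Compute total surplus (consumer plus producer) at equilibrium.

Total surplus = 3000

Equilibrium: 756 - 6p = -304 + 4p gives p* = 106, q* = 120.
Demand choke price: p = 126; supply starts at p = 76.
CS = ½(126 − 106)(120) = 1200; PS = ½(106 − 76)(120) = 1800.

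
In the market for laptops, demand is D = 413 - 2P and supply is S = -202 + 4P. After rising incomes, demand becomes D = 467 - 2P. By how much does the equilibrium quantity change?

ΔQ = 36

Original equilibrium: P* = 102.5, Q* = 208.
New equilibrium: 467 - 2P = -202 + 4P, so 669 = 6P and P' = 111.5; Q' = 467 − 2(111.5) = 244.
Change in quantity: 244 − 208 = 36.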